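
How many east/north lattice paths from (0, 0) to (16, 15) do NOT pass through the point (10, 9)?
Number of paths = 215182923

Total paths from (0, 0) to (16, 15): C(31, 16) = 300540195. Paths through (10, 9): (paths (0, 0) → (10, 9)) × (paths (10, 9) → (16, 15)) = C(19, 10) · C(12, 6) = 92378 · 924 = 85357272. Avoidance count = 300540195 − 85357272 = 215182923.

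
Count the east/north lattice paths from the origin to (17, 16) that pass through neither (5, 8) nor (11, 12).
Number of paths = 777500040

Inclusion–exclusion. Total paths: C(33, 17) = 1166803110. Through P₁: C(13, 5)·C(20, 12) = 162123390. Through P₂: C(23, 11)·C(10, 6) = 283936380. Since P₁ is strictly southwest of P₂, a monotone path through both must visit P₁ then P₂; paths through both = C(13, 5)·C(10, 6)·C(10, 6) = 56756700. Avoid both = 1166803110 − 162123390 − 283936380 + 56756700 = 777500040.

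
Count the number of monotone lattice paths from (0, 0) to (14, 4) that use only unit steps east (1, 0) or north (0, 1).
Number of paths = 3060

A monotone lattice path from (0, 0) to (14, 4) consists of 14 east steps and 4 north steps in some order, so it is determined by which 14 of the 18 steps are east. The count is C(18, 14) = 3060.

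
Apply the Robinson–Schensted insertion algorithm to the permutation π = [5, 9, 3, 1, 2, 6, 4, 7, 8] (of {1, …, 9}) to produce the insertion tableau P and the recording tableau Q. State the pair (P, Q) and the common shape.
P = [1, 2, 4, 7, 8] / [3, 6] / [5, 9];  Q = [1, 2, 6, 8, 9] / [3, 5] / [4, 7];  common shape = (5, 2, 2)

Row-insert the values π_1, π_2, … into P one at a time, bumping the leftmost entry strictly greater than the inserted value down to the next row. The recording tableau Q records, in position (i, j), the step at which that cell was added to P.
  Insert 5 (step 1): P = [5];  Q = [1]
  Insert 9 (step 2): P = [5, 9];  Q = [1, 2]
  Insert 3 (step 3): P = [3, 9] / [5];  Q = [1, 2] / [3]
  Insert 1 (step 4): P = [1, 9] / [3] / [5];  Q = [1, 2] / [3] / [4]
  Insert 2 (step 5): P = [1, 2] / [3, 9] / [5];  Q = [1, 2] / [3, 5] / [4]
  Insert 6 (step 6): P = [1, 2, 6] / [3, 9] / [5];  Q = [1, 2, 6] / [3, 5] / [4]
  Insert 4 (step 7): P = [1, 2, 4] / [3, 6] / [5, 9];  Q = [1, 2, 6] / [3, 5] / [4, 7]
  Insert 7 (step 8): P = [1, 2, 4, 7] / [3, 6] / [5, 9];  Q = [1, 2, 6, 8] / [3, 5] / [4, 7]
  Insert 8 (step 9): P = [1, 2, 4, 7, 8] / [3, 6] / [5, 9];  Q = [1, 2, 6, 8, 9] / [3, 5] / [4, 7]
Final shape: (5, 2, 2).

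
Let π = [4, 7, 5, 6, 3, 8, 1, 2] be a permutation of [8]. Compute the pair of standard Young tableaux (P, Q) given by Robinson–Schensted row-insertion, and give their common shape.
P = [1, 2, 6, 8] / [3, 5] / [4] / [7];  Q = [1, 2, 4, 6] / [3, 8] / [5] / [7];  common shape = (4, 2, 1, 1)

Row-insert the values π_1, π_2, … into P one at a time, bumping the leftmost entry strictly greater than the inserted value down to the next row. The recording tableau Q records, in position (i, j), the step at which that cell was added to P.
  Insert 4 (step 1): P = [4];  Q = [1]
  Insert 7 (step 2): P = [4, 7];  Q = [1, 2]
  Insert 5 (step 3): P = [4, 5] / [7];  Q = [1, 2] / [3]
  Insert 6 (step 4): P = [4, 5, 6] / [7];  Q = [1, 2, 4] / [3]
  Insert 3 (step 5): P = [3, 5, 6] / [4] / [7];  Q = [1, 2, 4] / [3] / [5]
  Insert 8 (step 6): P = [3, 5, 6, 8] / [4] / [7];  Q = [1, 2, 4, 6] / [3] / [5]
  Insert 1 (step 7): P = [1, 5, 6, 8] / [3] / [4] / [7];  Q = [1, 2, 4, 6] / [3] / [5] / [7]
  Insert 2 (step 8): P = [1, 2, 6, 8] / [3, 5] / [4] / [7];  Q = [1, 2, 4, 6] / [3, 8] / [5] / [7]
Final shape: (4, 2, 1, 1).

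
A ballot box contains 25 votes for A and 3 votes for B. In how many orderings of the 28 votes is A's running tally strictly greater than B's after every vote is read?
Strict-lead orderings = 2574

Total orderings of the 28 votes with 25 for A: C(28, 25) = 3276. By the Bertrand ballot formula (Cycle Lemma / reflection principle), the number of orderings in which A is strictly ahead of B throughout is (p − q)/(p + q) · C(p + q, p) = (25 − 3)/(25 + 3) · 3276 = 2574.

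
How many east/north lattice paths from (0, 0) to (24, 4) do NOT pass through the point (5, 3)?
Number of paths = 19355

Total paths from (0, 0) to (24, 4): C(28, 24) = 20475. Paths through (5, 3): (paths (0, 0) → (5, 3)) × (paths (5, 3) → (24, 4)) = C(8, 5) · C(20, 19) = 56 · 20 = 1120. Avoidance count = 20475 − 1120 = 19355.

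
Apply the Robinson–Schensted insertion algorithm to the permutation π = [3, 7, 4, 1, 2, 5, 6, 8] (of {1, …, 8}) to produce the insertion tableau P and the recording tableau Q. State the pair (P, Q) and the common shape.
P = [1, 2, 5, 6, 8] / [3, 4] / [7];  Q = [1, 2, 6, 7, 8] / [3, 5] / [4];  common shape = (5, 2, 1)

Row-insert the values π_1, π_2, … into P one at a time, bumping the leftmost entry strictly greater than the inserted value down to the next row. The recording tableau Q records, in position (i, j), the step at which that cell was added to P.
  Insert 3 (step 1): P = [3];  Q = [1]
  Insert 7 (step 2): P = [3, 7];  Q = [1, 2]
  Insert 4 (step 3): P = [3, 4] / [7];  Q = [1, 2] / [3]
  Insert 1 (step 4): P = [1, 4] / [3] / [7];  Q = [1, 2] / [3] / [4]
  Insert 2 (step 5): P = [1, 2] / [3, 4] / [7];  Q = [1, 2] / [3, 5] / [4]
  Insert 5 (step 6): P = [1, 2, 5] / [3, 4] / [7];  Q = [1, 2, 6] / [3, 5] / [4]
  Insert 6 (step 7): P = [1, 2, 5, 6] / [3, 4] / [7];  Q = [1, 2, 6, 7] / [3, 5] / [4]
  Insert 8 (step 8): P = [1, 2, 5, 6, 8] / [3, 4] / [7];  Q = [1, 2, 6, 7, 8] / [3, 5] / [4]
Final shape: (5, 2, 1).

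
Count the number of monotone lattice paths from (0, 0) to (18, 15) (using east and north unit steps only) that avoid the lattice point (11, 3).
Number of paths = 1018817088

Total paths from (0, 0) to (18, 15): C(33, 18) = 1037158320. Paths through (11, 3): (paths (0, 0) → (11, 3)) × (paths (11, 3) → (18, 15)) = C(14, 11) · C(19, 7) = 364 · 50388 = 18341232. Avoidance count = 1037158320 − 18341232 = 1018817088.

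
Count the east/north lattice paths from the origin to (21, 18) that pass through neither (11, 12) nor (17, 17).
Number of paths = 42986972446

Inclusion–exclusion. Total paths: C(39, 21) = 62359143990. Through P₁: C(23, 11)·C(16, 10) = 10827440624. Through P₂: C(34, 17)·C(5, 4) = 11668031100. Since P₁ is strictly southwest of P₂, a monotone path through both must visit P₁ then P₂; paths through both = C(23, 11)·C(11, 6)·C(5, 4) = 3123300180. Avoid both = 62359143990 − 10827440624 − 11668031100 + 3123300180 = 42986972446.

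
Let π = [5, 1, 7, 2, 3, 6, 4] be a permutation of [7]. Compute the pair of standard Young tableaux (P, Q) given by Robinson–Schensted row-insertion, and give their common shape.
P = [1, 2, 3, 4] / [5, 6] / [7];  Q = [1, 3, 5, 6] / [2, 4] / [7];  common shape = (4, 2, 1)

Row-insert the values π_1, π_2, … into P one at a time, bumping the leftmost entry strictly greater than the inserted value down to the next row. The recording tableau Q records, in position (i, j), the step at which that cell was added to P.
  Insert 5 (step 1): P = [5];  Q = [1]
  Insert 1 (step 2): P = [1] / [5];  Q = [1] / [2]
  Insert 7 (step 3): P = [1, 7] / [5];  Q = [1, 3] / [2]
  Insert 2 (step 4): P = [1, 2] / [5, 7];  Q = [1, 3] / [2, 4]
  Insert 3 (step 5): P = [1, 2, 3] / [5, 7];  Q = [1, 3, 5] / [2, 4]
  Insert 6 (step 6): P = [1, 2, 3, 6] / [5, 7];  Q = [1, 3, 5, 6] / [2, 4]
  Insert 4 (step 7): P = [1, 2, 3, 4] / [5, 6] / [7];  Q = [1, 3, 5, 6] / [2, 4] / [7]
Final shape: (4, 2, 1).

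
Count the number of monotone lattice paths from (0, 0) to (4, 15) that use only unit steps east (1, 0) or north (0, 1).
Number of paths = 3876

A monotone lattice path from (0, 0) to (4, 15) consists of 4 east steps and 15 north steps in some order, so it is determined by which 4 of the 19 steps are east. The count is C(19, 4) = 3876.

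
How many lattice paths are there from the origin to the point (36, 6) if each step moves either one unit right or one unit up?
Number of paths = 5245786

A monotone lattice path from (0, 0) to (36, 6) consists of 36 east steps and 6 north steps in some order, so it is determined by which 36 of the 42 steps are east. The count is C(42, 36) = 5245786.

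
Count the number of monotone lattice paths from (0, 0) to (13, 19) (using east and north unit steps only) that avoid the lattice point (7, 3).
Number of paths = 338420040

Total paths from (0, 0) to (13, 19): C(32, 13) = 347373600. Paths through (7, 3): (paths (0, 0) → (7, 3)) × (paths (7, 3) → (13, 19)) = C(10, 7) · C(22, 6) = 120 · 74613 = 8953560. Avoidance count = 347373600 − 8953560 = 338420040.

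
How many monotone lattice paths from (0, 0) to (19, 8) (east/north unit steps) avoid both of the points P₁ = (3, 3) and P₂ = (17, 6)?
Number of paths = 1289013

Inclusion–exclusion. Total paths: C(27, 19) = 2220075. Through P₁: C(6, 3)·C(21, 16) = 406980. Through P₂: C(23, 17)·C(4, 2) = 605682. Since P₁ is strictly southwest of P₂, a monotone path through both must visit P₁ then P₂; paths through both = C(6, 3)·C(17, 14)·C(4, 2) = 81600. Avoid both = 2220075 − 406980 − 605682 + 81600 = 1289013.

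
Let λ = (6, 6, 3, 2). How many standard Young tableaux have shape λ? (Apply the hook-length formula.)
# SYT of shape (6, 6, 3, 2) = 850850

Hook-length formula: f^λ = n! / Π hook(c), product over all cells c of the Young diagram. For λ = (6, 6, 3, 2), n = 17 boxes. Hook lengths by row (left-to-right, top-to-bottom): [9, 8, 6, 4, 3, 2]; [8, 7, 5, 3, 2, 1]; [4, 3, 1]; [2, 1]. Product of hooks = 418037760. So f^λ = 17! / 418037760 = 355687428096000 / 418037760 = 850850.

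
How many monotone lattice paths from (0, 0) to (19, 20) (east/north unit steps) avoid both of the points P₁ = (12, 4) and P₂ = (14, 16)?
Number of paths = 50174689740

Inclusion–exclusion. Total paths: C(39, 19) = 68923264410. Through P₁: C(16, 12)·C(23, 7) = 446185740. Through P₂: C(30, 14)·C(9, 5) = 18323257050. Since P₁ is strictly southwest of P₂, a monotone path through both must visit P₁ then P₂; paths through both = C(16, 12)·C(14, 2)·C(9, 5) = 20868120. Avoid both = 68923264410 − 446185740 − 18323257050 + 20868120 = 50174689740.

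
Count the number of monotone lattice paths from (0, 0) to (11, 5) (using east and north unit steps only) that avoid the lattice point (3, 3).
Number of paths = 3468

Total paths from (0, 0) to (11, 5): C(16, 11) = 4368. Paths through (3, 3): (paths (0, 0) → (3, 3)) × (paths (3, 3) → (11, 5)) = C(6, 3) · C(10, 8) = 20 · 45 = 900. Avoidance count = 4368 − 900 = 3468.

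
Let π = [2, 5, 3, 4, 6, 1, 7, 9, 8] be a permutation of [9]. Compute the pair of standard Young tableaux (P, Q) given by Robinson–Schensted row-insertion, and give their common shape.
P = [1, 3, 4, 6, 7, 8] / [2, 9] / [5];  Q = [1, 2, 4, 5, 7, 8] / [3, 9] / [6];  common shape = (6, 2, 1)

Row-insert the values π_1, π_2, … into P one at a time, bumping the leftmost entry strictly greater than the inserted value down to the next row. The recording tableau Q records, in position (i, j), the step at which that cell was added to P.
  Insert 2 (step 1): P = [2];  Q = [1]
  Insert 5 (step 2): P = [2, 5];  Q = [1, 2]
  Insert 3 (step 3): P = [2, 3] / [5];  Q = [1, 2] / [3]
  Insert 4 (step 4): P = [2, 3, 4] / [5];  Q = [1, 2, 4] / [3]
  Insert 6 (step 5): P = [2, 3, 4, 6] / [5];  Q = [1, 2, 4, 5] / [3]
  Insert 1 (step 6): P = [1, 3, 4, 6] / [2] / [5];  Q = [1, 2, 4, 5] / [3] / [6]
  Insert 7 (step 7): P = [1, 3, 4, 6, 7] / [2] / [5];  Q = [1, 2, 4, 5, 7] / [3] / [6]
  Insert 9 (step 8): P = [1, 3, 4, 6, 7, 9] / [2] / [5];  Q = [1, 2, 4, 5, 7, 8] / [3] / [6]
  Insert 8 (step 9): P = [1, 3, 4, 6, 7, 8] / [2, 9] / [5];  Q = [1, 2, 4, 5, 7, 8] / [3, 9] / [6]
Final shape: (6, 2, 1).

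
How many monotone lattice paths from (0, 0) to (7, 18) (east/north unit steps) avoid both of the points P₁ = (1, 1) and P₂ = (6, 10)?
Number of paths = 242770

Inclusion–exclusion. Total paths: C(25, 7) = 480700. Through P₁: C(2, 1)·C(23, 6) = 201894. Through P₂: C(16, 6)·C(9, 1) = 72072. Since P₁ is strictly southwest of P₂, a monotone path through both must visit P₁ then P₂; paths through both = C(2, 1)·C(14, 5)·C(9, 1) = 36036. Avoid both = 480700 − 201894 − 72072 + 36036 = 242770.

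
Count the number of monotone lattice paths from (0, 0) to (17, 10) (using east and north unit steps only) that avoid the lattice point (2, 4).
Number of paths = 7622325

Total paths from (0, 0) to (17, 10): C(27, 17) = 8436285. Paths through (2, 4): (paths (0, 0) → (2, 4)) × (paths (2, 4) → (17, 10)) = C(6, 2) · C(21, 15) = 15 · 54264 = 813960. Avoidance count = 8436285 − 813960 = 7622325.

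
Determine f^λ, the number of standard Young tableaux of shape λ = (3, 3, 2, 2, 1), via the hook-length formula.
# SYT of shape (3, 3, 2, 2, 1) = 990

Hook-length formula: f^λ = n! / Π hook(c), product over all cells c of the Young diagram. For λ = (3, 3, 2, 2, 1), n = 11 boxes. Hook lengths by row (left-to-right, top-to-bottom): [7, 5, 2]; [6, 4, 1]; [4, 2]; [3, 1]; [1]. Product of hooks = 40320. So f^λ = 11! / 40320 = 39916800 / 40320 = 990.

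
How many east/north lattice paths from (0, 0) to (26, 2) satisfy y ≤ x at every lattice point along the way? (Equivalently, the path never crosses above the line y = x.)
Number of paths = 350

By the reflection principle (André's argument), the number of monotone paths to (26, 2) with n ≤ m that never go above y = x is C(28, 26) − C(28, 27) = 378 − 28 = 350.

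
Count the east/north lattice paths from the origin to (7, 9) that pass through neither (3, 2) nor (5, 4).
Number of paths = 6754

Inclusion–exclusion. Total paths: C(16, 7) = 11440. Through P₁: C(5, 3)·C(11, 4) = 3300. Through P₂: C(9, 5)·C(7, 2) = 2646. Since P₁ is strictly southwest of P₂, a monotone path through both must visit P₁ then P₂; paths through both = C(5, 3)·C(4, 2)·C(7, 2) = 1260. Avoid both = 11440 − 3300 − 2646 + 1260 = 6754.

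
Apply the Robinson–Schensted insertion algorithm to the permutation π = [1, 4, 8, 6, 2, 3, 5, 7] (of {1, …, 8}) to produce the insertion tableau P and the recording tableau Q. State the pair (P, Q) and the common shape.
P = [1, 2, 3, 5, 7] / [4, 6] / [8];  Q = [1, 2, 3, 7, 8] / [4, 6] / [5];  common shape = (5, 2, 1)

Row-insert the values π_1, π_2, … into P one at a time, bumping the leftmost entry strictly greater than the inserted value down to the next row. The recording tableau Q records, in position (i, j), the step at which that cell was added to P.
  Insert 1 (step 1): P = [1];  Q = [1]
  Insert 4 (step 2): P = [1, 4];  Q = [1, 2]
  Insert 8 (step 3): P = [1, 4, 8];  Q = [1, 2, 3]
  Insert 6 (step 4): P = [1, 4, 6] / [8];  Q = [1, 2, 3] / [4]
  Insert 2 (step 5): P = [1, 2, 6] / [4] / [8];  Q = [1, 2, 3] / [4] / [5]
  Insert 3 (step 6): P = [1, 2, 3] / [4, 6] / [8];  Q = [1, 2, 3] / [4, 6] / [5]
  Insert 5 (step 7): P = [1, 2, 3, 5] / [4, 6] / [8];  Q = [1, 2, 3, 7] / [4, 6] / [5]
  Insert 7 (step 8): P = [1, 2, 3, 5, 7] / [4, 6] / [8];  Q = [1, 2, 3, 7, 8] / [4, 6] / [5]
Final shape: (5, 2, 1).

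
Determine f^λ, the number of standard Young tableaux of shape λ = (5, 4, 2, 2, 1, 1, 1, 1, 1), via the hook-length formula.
# SYT of shape (5, 4, 2, 2, 1, 1, 1, 1, 1) = 3965760

Hook-length formula: f^λ = n! / Π hook(c), product over all cells c of the Young diagram. For λ = (5, 4, 2, 2, 1, 1, 1, 1, 1), n = 18 boxes. Hook lengths by row (left-to-right, top-to-bottom): [13, 7, 4, 3, 1]; [11, 5, 2, 1]; [8, 2]; [7, 1]; [5]; [4]; [3]; [2]; [1]. Product of hooks = 1614412800. So f^λ = 18! / 1614412800 = 6402373705728000 / 1614412800 = 3965760.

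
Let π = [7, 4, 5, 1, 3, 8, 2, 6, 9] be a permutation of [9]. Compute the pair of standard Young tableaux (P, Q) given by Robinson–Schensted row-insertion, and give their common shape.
P = [1, 2, 6, 9] / [3, 5, 8] / [4] / [7];  Q = [1, 3, 6, 9] / [2, 5, 8] / [4] / [7];  common shape = (4, 3, 1, 1)

Row-insert the values π_1, π_2, … into P one at a time, bumping the leftmost entry strictly greater than the inserted value down to the next row. The recording tableau Q records, in position (i, j), the step at which that cell was added to P.
  Insert 7 (step 1): P = [7];  Q = [1]
  Insert 4 (step 2): P = [4] / [7];  Q = [1] / [2]
  Insert 5 (step 3): P = [4, 5] / [7];  Q = [1, 3] / [2]
  Insert 1 (step 4): P = [1, 5] / [4] / [7];  Q = [1, 3] / [2] / [4]
  Insert 3 (step 5): P = [1, 3] / [4, 5] / [7];  Q = [1, 3] / [2, 5] / [4]
  Insert 8 (step 6): P = [1, 3, 8] / [4, 5] / [7];  Q = [1, 3, 6] / [2, 5] / [4]
  Insert 2 (step 7): P = [1, 2, 8] / [3, 5] / [4] / [7];  Q = [1, 3, 6] / [2, 5] / [4] / [7]
  Insert 6 (step 8): P = [1, 2, 6] / [3, 5, 8] / [4] / [7];  Q = [1, 3, 6] / [2, 5, 8] / [4] / [7]
  Insert 9 (step 9): P = [1, 2, 6, 9] / [3, 5, 8] / [4] / [7];  Q = [1, 3, 6, 9] / [2, 5, 8] / [4] / [7]
Final shape: (4, 3, 1, 1).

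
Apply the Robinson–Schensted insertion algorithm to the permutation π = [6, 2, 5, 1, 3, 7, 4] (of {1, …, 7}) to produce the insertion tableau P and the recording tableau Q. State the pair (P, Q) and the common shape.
P = [1, 3, 4] / [2, 5, 7] / [6];  Q = [1, 3, 6] / [2, 5, 7] / [4];  common shape = (3, 3, 1)

Row-insert the values π_1, π_2, … into P one at a time, bumping the leftmost entry strictly greater than the inserted value down to the next row. The recording tableau Q records, in position (i, j), the step at which that cell was added to P.
  Insert 6 (step 1): P = [6];  Q = [1]
  Insert 2 (step 2): P = [2] / [6];  Q = [1] / [2]
  Insert 5 (step 3): P = [2, 5] / [6];  Q = [1, 3] / [2]
  Insert 1 (step 4): P = [1, 5] / [2] / [6];  Q = [1, 3] / [2] / [4]
  Insert 3 (step 5): P = [1, 3] / [2, 5] / [6];  Q = [1, 3] / [2, 5] / [4]
  Insert 7 (step 6): P = [1, 3, 7] / [2, 5] / [6];  Q = [1, 3, 6] / [2, 5] / [4]
  Insert 4 (step 7): P = [1, 3, 4] / [2, 5, 7] / [6];  Q = [1, 3, 6] / [2, 5, 7] / [4]
Final shape: (3, 3, 1).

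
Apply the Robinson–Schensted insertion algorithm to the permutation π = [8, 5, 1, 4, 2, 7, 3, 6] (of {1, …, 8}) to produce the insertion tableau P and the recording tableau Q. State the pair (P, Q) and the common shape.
P = [1, 2, 3, 6] / [4, 7] / [5] / [8];  Q = [1, 4, 6, 8] / [2, 7] / [3] / [5];  common shape = (4, 2, 1, 1)

Row-insert the values π_1, π_2, … into P one at a time, bumping the leftmost entry strictly greater than the inserted value down to the next row. The recording tableau Q records, in position (i, j), the step at which that cell was added to P.
  Insert 8 (step 1): P = [8];  Q = [1]
  Insert 5 (step 2): P = [5] / [8];  Q = [1] / [2]
  Insert 1 (step 3): P = [1] / [5] / [8];  Q = [1] / [2] / [3]
  Insert 4 (step 4): P = [1, 4] / [5] / [8];  Q = [1, 4] / [2] / [3]
  Insert 2 (step 5): P = [1, 2] / [4] / [5] / [8];  Q = [1, 4] / [2] / [3] / [5]
  Insert 7 (step 6): P = [1, 2, 7] / [4] / [5] / [8];  Q = [1, 4, 6] / [2] / [3] / [5]
  Insert 3 (step 7): P = [1, 2, 3] / [4, 7] / [5] / [8];  Q = [1, 4, 6] / [2, 7] / [3] / [5]
  Insert 6 (step 8): P = [1, 2, 3, 6] / [4, 7] / [5] / [8];  Q = [1, 4, 6, 8] / [2, 7] / [3] / [5]
Final shape: (4, 2, 1, 1).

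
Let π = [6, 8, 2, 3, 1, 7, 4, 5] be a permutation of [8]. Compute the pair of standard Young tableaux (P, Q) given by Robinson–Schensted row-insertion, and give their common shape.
P = [1, 3, 4, 5] / [2, 7] / [6, 8];  Q = [1, 2, 6, 8] / [3, 4] / [5, 7];  common shape = (4, 2, 2)

Row-insert the values π_1, π_2, … into P one at a time, bumping the leftmost entry strictly greater than the inserted value down to the next row. The recording tableau Q records, in position (i, j), the step at which that cell was added to P.
  Insert 6 (step 1): P = [6];  Q = [1]
  Insert 8 (step 2): P = [6, 8];  Q = [1, 2]
  Insert 2 (step 3): P = [2, 8] / [6];  Q = [1, 2] / [3]
  Insert 3 (step 4): P = [2, 3] / [6, 8];  Q = [1, 2] / [3, 4]
  Insert 1 (step 5): P = [1, 3] / [2, 8] / [6];  Q = [1, 2] / [3, 4] / [5]
  Insert 7 (step 6): P = [1, 3, 7] / [2, 8] / [6];  Q = [1, 2, 6] / [3, 4] / [5]
  Insert 4 (step 7): P = [1, 3, 4] / [2, 7] / [6, 8];  Q = [1, 2, 6] / [3, 4] / [5, 7]
  Insert 5 (step 8): P = [1, 3, 4, 5] / [2, 7] / [6, 8];  Q = [1, 2, 6, 8] / [3, 4] / [5, 7]
Final shape: (4, 2, 2).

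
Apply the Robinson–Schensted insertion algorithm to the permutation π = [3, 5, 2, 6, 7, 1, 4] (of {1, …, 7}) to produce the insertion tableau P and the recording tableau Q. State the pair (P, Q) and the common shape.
P = [1, 4, 6, 7] / [2, 5] / [3];  Q = [1, 2, 4, 5] / [3, 7] / [6];  common shape = (4, 2, 1)

Row-insert the values π_1, π_2, … into P one at a time, bumping the leftmost entry strictly greater than the inserted value down to the next row. The recording tableau Q records, in position (i, j), the step at which that cell was added to P.
  Insert 3 (step 1): P = [3];  Q = [1]
  Insert 5 (step 2): P = [3, 5];  Q = [1, 2]
  Insert 2 (step 3): P = [2, 5] / [3];  Q = [1, 2] / [3]
  Insert 6 (step 4): P = [2, 5, 6] / [3];  Q = [1, 2, 4] / [3]
  Insert 7 (step 5): P = [2, 5, 6, 7] / [3];  Q = [1, 2, 4, 5] / [3]
  Insert 1 (step 6): P = [1, 5, 6, 7] / [2] / [3];  Q = [1, 2, 4, 5] / [3] / [6]
  Insert 4 (step 7): P = [1, 4, 6, 7] / [2, 5] / [3];  Q = [1, 2, 4, 5] / [3, 7] / [6]
Final shape: (4, 2, 1).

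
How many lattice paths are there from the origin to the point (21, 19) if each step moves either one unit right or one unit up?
Number of paths = 131282408400

A monotone lattice path from (0, 0) to (21, 19) consists of 21 east steps and 19 north steps in some order, so it is determined by which 21 of the 40 steps are east. The count is C(40, 21) = 131282408400.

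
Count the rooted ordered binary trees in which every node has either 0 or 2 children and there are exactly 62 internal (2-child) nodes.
C_62 = 24139737743045626825711458546273312

These full binary trees are counted by the Catalan number C_n = (1/(n + 1)) · C(2n, n). For n = 62: C_62 = (1/63) · C(124, 62) = 1520803477811874490019821888415218656/63 = 24139737743045626825711458546273312.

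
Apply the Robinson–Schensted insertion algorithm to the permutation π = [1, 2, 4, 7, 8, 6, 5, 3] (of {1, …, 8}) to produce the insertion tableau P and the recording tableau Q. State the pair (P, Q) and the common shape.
P = [1, 2, 3, 5, 8] / [4] / [6] / [7];  Q = [1, 2, 3, 4, 5] / [6] / [7] / [8];  common shape = (5, 1, 1, 1)

Row-insert the values π_1, π_2, … into P one at a time, bumping the leftmost entry strictly greater than the inserted value down to the next row. The recording tableau Q records, in position (i, j), the step at which that cell was added to P.
  Insert 1 (step 1): P = [1];  Q = [1]
  Insert 2 (step 2): P = [1, 2];  Q = [1, 2]
  Insert 4 (step 3): P = [1, 2, 4];  Q = [1, 2, 3]
  Insert 7 (step 4): P = [1, 2, 4, 7];  Q = [1, 2, 3, 4]
  Insert 8 (step 5): P = [1, 2, 4, 7, 8];  Q = [1, 2, 3, 4, 5]
  Insert 6 (step 6): P = [1, 2, 4, 6, 8] / [7];  Q = [1, 2, 3, 4, 5] / [6]
  Insert 5 (step 7): P = [1, 2, 4, 5, 8] / [6] / [7];  Q = [1, 2, 3, 4, 5] / [6] / [7]
  Insert 3 (step 8): P = [1, 2, 3, 5, 8] / [4] / [6] / [7];  Q = [1, 2, 3, 4, 5] / [6] / [7] / [8]
Final shape: (5, 1, 1, 1).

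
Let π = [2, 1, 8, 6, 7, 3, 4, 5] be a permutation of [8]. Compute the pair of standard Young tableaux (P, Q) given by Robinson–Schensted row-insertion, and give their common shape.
P = [1, 3, 4, 5] / [2, 6, 7] / [8];  Q = [1, 3, 5, 8] / [2, 4, 7] / [6];  common shape = (4, 3, 1)

Row-insert the values π_1, π_2, … into P one at a time, bumping the leftmost entry strictly greater than the inserted value down to the next row. The recording tableau Q records, in position (i, j), the step at which that cell was added to P.
  Insert 2 (step 1): P = [2];  Q = [1]
  Insert 1 (step 2): P = [1] / [2];  Q = [1] / [2]
  Insert 8 (step 3): P = [1, 8] / [2];  Q = [1, 3] / [2]
  Insert 6 (step 4): P = [1, 6] / [2, 8];  Q = [1, 3] / [2, 4]
  Insert 7 (step 5): P = [1, 6, 7] / [2, 8];  Q = [1, 3, 5] / [2, 4]
  Insert 3 (step 6): P = [1, 3, 7] / [2, 6] / [8];  Q = [1, 3, 5] / [2, 4] / [6]
  Insert 4 (step 7): P = [1, 3, 4] / [2, 6, 7] / [8];  Q = [1, 3, 5] / [2, 4, 7] / [6]
  Insert 5 (step 8): P = [1, 3, 4, 5] / [2, 6, 7] / [8];  Q = [1, 3, 5, 8] / [2, 4, 7] / [6]
Final shape: (4, 3, 1).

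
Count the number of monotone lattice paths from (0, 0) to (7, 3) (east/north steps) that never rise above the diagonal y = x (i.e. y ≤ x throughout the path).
Number of paths = 75

By the reflection principle (André's argument), the number of monotone paths to (7, 3) with n ≤ m that never go above y = x is C(10, 7) − C(10, 8) = 120 − 45 = 75.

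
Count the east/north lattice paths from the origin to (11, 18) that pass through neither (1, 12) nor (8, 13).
Number of paths = 23103570

Inclusion–exclusion. Total paths: C(29, 11) = 34597290. Through P₁: C(13, 1)·C(16, 10) = 104104. Through P₂: C(21, 8)·C(8, 3) = 11395440. Since P₁ is strictly southwest of P₂, a monotone path through both must visit P₁ then P₂; paths through both = C(13, 1)·C(8, 7)·C(8, 3) = 5824. Avoid both = 34597290 − 104104 − 11395440 + 5824 = 23103570.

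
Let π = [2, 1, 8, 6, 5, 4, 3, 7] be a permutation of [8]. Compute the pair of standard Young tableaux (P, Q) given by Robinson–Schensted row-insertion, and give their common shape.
P = [1, 3, 7] / [2, 4] / [5] / [6] / [8];  Q = [1, 3, 8] / [2, 4] / [5] / [6] / [7];  common shape = (3, 2, 1, 1, 1)

Row-insert the values π_1, π_2, … into P one at a time, bumping the leftmost entry strictly greater than the inserted value down to the next row. The recording tableau Q records, in position (i, j), the step at which that cell was added to P.
  Insert 2 (step 1): P = [2];  Q = [1]
  Insert 1 (step 2): P = [1] / [2];  Q = [1] / [2]
  Insert 8 (step 3): P = [1, 8] / [2];  Q = [1, 3] / [2]
  Insert 6 (step 4): P = [1, 6] / [2, 8];  Q = [1, 3] / [2, 4]
  Insert 5 (step 5): P = [1, 5] / [2, 6] / [8];  Q = [1, 3] / [2, 4] / [5]
  Insert 4 (step 6): P = [1, 4] / [2, 5] / [6] / [8];  Q = [1, 3] / [2, 4] / [5] / [6]
  Insert 3 (step 7): P = [1, 3] / [2, 4] / [5] / [6] / [8];  Q = [1, 3] / [2, 4] / [5] / [6] / [7]
  Insert 7 (step 8): P = [1, 3, 7] / [2, 4] / [5] / [6] / [8];  Q = [1, 3, 8] / [2, 4] / [5] / [6] / [7]
Final shape: (3, 2, 1, 1, 1).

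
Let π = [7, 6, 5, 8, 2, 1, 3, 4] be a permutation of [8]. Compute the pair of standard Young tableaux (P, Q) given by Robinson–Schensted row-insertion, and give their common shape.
P = [1, 3, 4] / [2, 8] / [5] / [6] / [7];  Q = [1, 4, 8] / [2, 7] / [3] / [5] / [6];  common shape = (3, 2, 1, 1, 1)

Row-insert the values π_1, π_2, … into P one at a time, bumping the leftmost entry strictly greater than the inserted value down to the next row. The recording tableau Q records, in position (i, j), the step at which that cell was added to P.
  Insert 7 (step 1): P = [7];  Q = [1]
  Insert 6 (step 2): P = [6] / [7];  Q = [1] / [2]
  Insert 5 (step 3): P = [5] / [6] / [7];  Q = [1] / [2] / [3]
  Insert 8 (step 4): P = [5, 8] / [6] / [7];  Q = [1, 4] / [2] / [3]
  Insert 2 (step 5): P = [2, 8] / [5] / [6] / [7];  Q = [1, 4] / [2] / [3] / [5]
  Insert 1 (step 6): P = [1, 8] / [2] / [5] / [6] / [7];  Q = [1, 4] / [2] / [3] / [5] / [6]
  Insert 3 (step 7): P = [1, 3] / [2, 8] / [5] / [6] / [7];  Q = [1, 4] / [2, 7] / [3] / [5] / [6]
  Insert 4 (step 8): P = [1, 3, 4] / [2, 8] / [5] / [6] / [7];  Q = [1, 4, 8] / [2, 7] / [3] / [5] / [6]
Final shape: (3, 2, 1, 1, 1).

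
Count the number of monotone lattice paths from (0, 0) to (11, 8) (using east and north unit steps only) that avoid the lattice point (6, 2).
Number of paths = 62646

Total paths from (0, 0) to (11, 8): C(19, 11) = 75582. Paths through (6, 2): (paths (0, 0) → (6, 2)) × (paths (6, 2) → (11, 8)) = C(8, 6) · C(11, 5) = 28 · 462 = 12936. Avoidance count = 75582 − 12936 = 62646.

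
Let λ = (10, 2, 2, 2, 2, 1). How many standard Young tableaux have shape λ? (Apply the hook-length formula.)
# SYT of shape (10, 2, 2, 2, 2, 1) = 1790712

Hook-length formula: f^λ = n! / Π hook(c), product over all cells c of the Young diagram. For λ = (10, 2, 2, 2, 2, 1), n = 19 boxes. Hook lengths by row (left-to-right, top-to-bottom): [15, 13, 8, 7, 6, 5, 4, 3, 2, 1]; [6, 4]; [5, 3]; [4, 2]; [3, 1]; [1]. Product of hooks = 67931136000. So f^λ = 19! / 67931136000 = 121645100408832000 / 67931136000 = 1790712.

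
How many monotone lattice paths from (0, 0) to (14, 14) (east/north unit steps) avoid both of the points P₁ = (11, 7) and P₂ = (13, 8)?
Number of paths = 35541594

Inclusion–exclusion. Total paths: C(28, 14) = 40116600. Through P₁: C(18, 11)·C(10, 3) = 3818880. Through P₂: C(21, 13)·C(7, 1) = 1424430. Since P₁ is strictly southwest of P₂, a monotone path through both must visit P₁ then P₂; paths through both = C(18, 11)·C(3, 2)·C(7, 1) = 668304. Avoid both = 40116600 − 3818880 − 1424430 + 668304 = 35541594.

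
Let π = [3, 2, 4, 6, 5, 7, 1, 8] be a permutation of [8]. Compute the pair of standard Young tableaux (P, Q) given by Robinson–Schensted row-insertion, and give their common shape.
P = [1, 4, 5, 7, 8] / [2, 6] / [3];  Q = [1, 3, 4, 6, 8] / [2, 5] / [7];  common shape = (5, 2, 1)

Row-insert the values π_1, π_2, … into P one at a time, bumping the leftmost entry strictly greater than the inserted value down to the next row. The recording tableau Q records, in position (i, j), the step at which that cell was added to P.
  Insert 3 (step 1): P = [3];  Q = [1]
  Insert 2 (step 2): P = [2] / [3];  Q = [1] / [2]
  Insert 4 (step 3): P = [2, 4] / [3];  Q = [1, 3] / [2]
  Insert 6 (step 4): P = [2, 4, 6] / [3];  Q = [1, 3, 4] / [2]
  Insert 5 (step 5): P = [2, 4, 5] / [3, 6];  Q = [1, 3, 4] / [2, 5]
  Insert 7 (step 6): P = [2, 4, 5, 7] / [3, 6];  Q = [1, 3, 4, 6] / [2, 5]
  Insert 1 (step 7): P = [1, 4, 5, 7] / [2, 6] / [3];  Q = [1, 3, 4, 6] / [2, 5] / [7]
  Insert 8 (step 8): P = [1, 4, 5, 7, 8] / [2, 6] / [3];  Q = [1, 3, 4, 6, 8] / [2, 5] / [7]
Final shape: (5, 2, 1).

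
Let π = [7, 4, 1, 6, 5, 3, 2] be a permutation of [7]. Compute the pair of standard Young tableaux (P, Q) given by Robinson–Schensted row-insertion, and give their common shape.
P = [1, 2] / [3, 5] / [4] / [6] / [7];  Q = [1, 4] / [2, 5] / [3] / [6] / [7];  common shape = (2, 2, 1, 1, 1)

Row-insert the values π_1, π_2, … into P one at a time, bumping the leftmost entry strictly greater than the inserted value down to the next row. The recording tableau Q records, in position (i, j), the step at which that cell was added to P.
  Insert 7 (step 1): P = [7];  Q = [1]
  Insert 4 (step 2): P = [4] / [7];  Q = [1] / [2]
  Insert 1 (step 3): P = [1] / [4] / [7];  Q = [1] / [2] / [3]
  Insert 6 (step 4): P = [1, 6] / [4] / [7];  Q = [1, 4] / [2] / [3]
  Insert 5 (step 5): P = [1, 5] / [4, 6] / [7];  Q = [1, 4] / [2, 5] / [3]
  Insert 3 (step 6): P = [1, 3] / [4, 5] / [6] / [7];  Q = [1, 4] / [2, 5] / [3] / [6]
  Insert 2 (step 7): P = [1, 2] / [3, 5] / [4] / [6] / [7];  Q = [1, 4] / [2, 5] / [3] / [6] / [7]
Final shape: (2, 2, 1, 1, 1).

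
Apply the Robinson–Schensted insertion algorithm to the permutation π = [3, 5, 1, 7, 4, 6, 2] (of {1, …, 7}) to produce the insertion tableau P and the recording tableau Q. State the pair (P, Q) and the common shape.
P = [1, 2, 6] / [3, 4, 7] / [5];  Q = [1, 2, 4] / [3, 5, 6] / [7];  common shape = (3, 3, 1)

Row-insert the values π_1, π_2, … into P one at a time, bumping the leftmost entry strictly greater than the inserted value down to the next row. The recording tableau Q records, in position (i, j), the step at which that cell was added to P.
  Insert 3 (step 1): P = [3];  Q = [1]
  Insert 5 (step 2): P = [3, 5];  Q = [1, 2]
  Insert 1 (step 3): P = [1, 5] / [3];  Q = [1, 2] / [3]
  Insert 7 (step 4): P = [1, 5, 7] / [3];  Q = [1, 2, 4] / [3]
  Insert 4 (step 5): P = [1, 4, 7] / [3, 5];  Q = [1, 2, 4] / [3, 5]
  Insert 6 (step 6): P = [1, 4, 6] / [3, 5, 7];  Q = [1, 2, 4] / [3, 5, 6]
  Insert 2 (step 7): P = [1, 2, 6] / [3, 4, 7] / [5];  Q = [1, 2, 4] / [3, 5, 6] / [7]
Final shape: (3, 3, 1).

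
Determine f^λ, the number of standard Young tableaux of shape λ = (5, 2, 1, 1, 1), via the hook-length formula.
# SYT of shape (5, 2, 1, 1, 1) = 448

Hook-length formula: f^λ = n! / Π hook(c), product over all cells c of the Young diagram. For λ = (5, 2, 1, 1, 1), n = 10 boxes. Hook lengths by row (left-to-right, top-to-bottom): [9, 5, 3, 2, 1]; [5, 1]; [3]; [2]; [1]. Product of hooks = 8100. So f^λ = 10! / 8100 = 3628800 / 8100 = 448.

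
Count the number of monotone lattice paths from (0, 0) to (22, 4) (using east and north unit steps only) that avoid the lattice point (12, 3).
Number of paths = 9945

Total paths from (0, 0) to (22, 4): C(26, 22) = 14950. Paths through (12, 3): (paths (0, 0) → (12, 3)) × (paths (12, 3) → (22, 4)) = C(15, 12) · C(11, 10) = 455 · 11 = 5005. Avoidance count = 14950 − 5005 = 9945.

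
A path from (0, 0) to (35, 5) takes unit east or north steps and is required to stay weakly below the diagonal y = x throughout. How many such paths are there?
Number of paths = 566618

By the reflection principle (André's argument), the number of monotone paths to (35, 5) with n ≤ m that never go above y = x is C(40, 35) − C(40, 36) = 658008 − 91390 = 566618.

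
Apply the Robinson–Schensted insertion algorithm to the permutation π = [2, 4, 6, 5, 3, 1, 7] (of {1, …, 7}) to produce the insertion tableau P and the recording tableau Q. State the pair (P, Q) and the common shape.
P = [1, 3, 5, 7] / [2] / [4] / [6];  Q = [1, 2, 3, 7] / [4] / [5] / [6];  common shape = (4, 1, 1, 1)

Row-insert the values π_1, π_2, … into P one at a time, bumping the leftmost entry strictly greater than the inserted value down to the next row. The recording tableau Q records, in position (i, j), the step at which that cell was added to P.
  Insert 2 (step 1): P = [2];  Q = [1]
  Insert 4 (step 2): P = [2, 4];  Q = [1, 2]
  Insert 6 (step 3): P = [2, 4, 6];  Q = [1, 2, 3]
  Insert 5 (step 4): P = [2, 4, 5] / [6];  Q = [1, 2, 3] / [4]
  Insert 3 (step 5): P = [2, 3, 5] / [4] / [6];  Q = [1, 2, 3] / [4] / [5]
  Insert 1 (step 6): P = [1, 3, 5] / [2] / [4] / [6];  Q = [1, 2, 3] / [4] / [5] / [6]
  Insert 7 (step 7): P = [1, 3, 5, 7] / [2] / [4] / [6];  Q = [1, 2, 3, 7] / [4] / [5] / [6]
Final shape: (4, 1, 1, 1).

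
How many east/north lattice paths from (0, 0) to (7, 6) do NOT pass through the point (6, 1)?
Number of paths = 1674

Total paths from (0, 0) to (7, 6): C(13, 7) = 1716. Paths through (6, 1): (paths (0, 0) → (6, 1)) × (paths (6, 1) → (7, 6)) = C(7, 6) · C(6, 1) = 7 · 6 = 42. Avoidance count = 1716 − 42 = 1674.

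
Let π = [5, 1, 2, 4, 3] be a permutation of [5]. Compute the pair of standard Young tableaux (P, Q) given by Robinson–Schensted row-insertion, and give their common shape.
P = [1, 2, 3] / [4] / [5];  Q = [1, 3, 4] / [2] / [5];  common shape = (3, 1, 1)

Row-insert the values π_1, π_2, … into P one at a time, bumping the leftmost entry strictly greater than the inserted value down to the next row. The recording tableau Q records, in position (i, j), the step at which that cell was added to P.
  Insert 5 (step 1): P = [5];  Q = [1]
  Insert 1 (step 2): P = [1] / [5];  Q = [1] / [2]
  Insert 2 (step 3): P = [1, 2] / [5];  Q = [1, 3] / [2]
  Insert 4 (step 4): P = [1, 2, 4] / [5];  Q = [1, 3, 4] / [2]
  Insert 3 (step 5): P = [1, 2, 3] / [4] / [5];  Q = [1, 3, 4] / [2] / [5]
Final shape: (3, 1, 1).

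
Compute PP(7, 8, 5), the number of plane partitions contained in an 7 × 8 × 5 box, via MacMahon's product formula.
PP(7, 8, 5) = 201299981193168

Evaluate the triple product over i = 1..7, j = 1..8, k = 1..5. The factors are (2/1) · (3/2) · (4/3) · (5/4) · (6/5) · (3/2) · (4/3) · (5/4) · … (280 factors total). The numerators and denominators telescope so the product is an integer; carrying out the multiplication exactly gives PP(7, 8, 5) = 201299981193168.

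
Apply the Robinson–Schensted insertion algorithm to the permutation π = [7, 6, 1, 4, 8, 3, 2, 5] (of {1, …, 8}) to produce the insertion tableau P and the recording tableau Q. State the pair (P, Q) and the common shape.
P = [1, 2, 5] / [3, 8] / [4] / [6] / [7];  Q = [1, 4, 5] / [2, 8] / [3] / [6] / [7];  common shape = (3, 2, 1, 1, 1)

Row-insert the values π_1, π_2, … into P one at a time, bumping the leftmost entry strictly greater than the inserted value down to the next row. The recording tableau Q records, in position (i, j), the step at which that cell was added to P.
  Insert 7 (step 1): P = [7];  Q = [1]
  Insert 6 (step 2): P = [6] / [7];  Q = [1] / [2]
  Insert 1 (step 3): P = [1] / [6] / [7];  Q = [1] / [2] / [3]
  Insert 4 (step 4): P = [1, 4] / [6] / [7];  Q = [1, 4] / [2] / [3]
  Insert 8 (step 5): P = [1, 4, 8] / [6] / [7];  Q = [1, 4, 5] / [2] / [3]
  Insert 3 (step 6): P = [1, 3, 8] / [4] / [6] / [7];  Q = [1, 4, 5] / [2] / [3] / [6]
  Insert 2 (step 7): P = [1, 2, 8] / [3] / [4] / [6] / [7];  Q = [1, 4, 5] / [2] / [3] / [6] / [7]
  Insert 5 (step 8): P = [1, 2, 5] / [3, 8] / [4] / [6] / [7];  Q = [1, 4, 5] / [2, 8] / [3] / [6] / [7]
Final shape: (3, 2, 1, 1, 1).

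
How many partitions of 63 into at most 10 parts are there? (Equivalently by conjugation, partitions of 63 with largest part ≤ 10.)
p(63, parts ≤ 10) = 267507

Use the recurrence p(n, m) = p(n, m−1) + p(n−m, m): either the largest part is < m (count p(n, m−1)) or the largest part is exactly m (remove one copy of m, count p(n−m, m)). With p(0, ·) = 1 this gives p(63, parts ≤ 10) = 267507. (By conjugating Young diagrams, this also counts partitions of 63 into at most 10 parts.)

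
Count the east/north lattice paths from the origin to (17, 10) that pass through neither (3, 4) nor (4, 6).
Number of paths = 6829785

Inclusion–exclusion. Total paths: C(27, 17) = 8436285. Through P₁: C(7, 3)·C(20, 14) = 1356600. Through P₂: C(10, 4)·C(17, 13) = 499800. Since P₁ is strictly southwest of P₂, a monotone path through both must visit P₁ then P₂; paths through both = C(7, 3)·C(3, 1)·C(17, 13) = 249900. Avoid both = 8436285 − 1356600 − 499800 + 249900 = 6829785.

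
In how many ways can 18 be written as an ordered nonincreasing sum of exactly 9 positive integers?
p(18, 9 parts) = 30

Partitions of n into exactly k parts are in bijection with partitions of n − k into at most k parts (subtract 1 from each part). So p(18, exactly 9) = p(9, parts ≤ 9). Computing via the recurrence p(m, j) = p(m, j−1) + p(m−j, j) gives 30.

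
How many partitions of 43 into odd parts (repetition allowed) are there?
p_odd(43) = 1610

Enumerate partitions using only odd parts via the recurrence o(n, m) = o(n, m−2) + o(n−m, m) over odd m, starting from the largest odd part ≤ n. This gives p_odd(43) = 1610. (Euler's theorem: equals the count of distinct-part partitions.)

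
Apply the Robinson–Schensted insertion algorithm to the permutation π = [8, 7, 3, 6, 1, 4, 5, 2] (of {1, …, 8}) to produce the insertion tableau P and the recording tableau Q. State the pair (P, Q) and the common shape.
P = [1, 2, 5] / [3, 4] / [6] / [7] / [8];  Q = [1, 4, 7] / [2, 6] / [3] / [5] / [8];  common shape = (3, 2, 1, 1, 1)

Row-insert the values π_1, π_2, … into P one at a time, bumping the leftmost entry strictly greater than the inserted value down to the next row. The recording tableau Q records, in position (i, j), the step at which that cell was added to P.
  Insert 8 (step 1): P = [8];  Q = [1]
  Insert 7 (step 2): P = [7] / [8];  Q = [1] / [2]
  Insert 3 (step 3): P = [3] / [7] / [8];  Q = [1] / [2] / [3]
  Insert 6 (step 4): P = [3, 6] / [7] / [8];  Q = [1, 4] / [2] / [3]
  Insert 1 (step 5): P = [1, 6] / [3] / [7] / [8];  Q = [1, 4] / [2] / [3] / [5]
  Insert 4 (step 6): P = [1, 4] / [3, 6] / [7] / [8];  Q = [1, 4] / [2, 6] / [3] / [5]
  Insert 5 (step 7): P = [1, 4, 5] / [3, 6] / [7] / [8];  Q = [1, 4, 7] / [2, 6] / [3] / [5]
  Insert 2 (step 8): P = [1, 2, 5] / [3, 4] / [6] / [7] / [8];  Q = [1, 4, 7] / [2, 6] / [3] / [5] / [8]
Final shape: (3, 2, 1, 1, 1).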